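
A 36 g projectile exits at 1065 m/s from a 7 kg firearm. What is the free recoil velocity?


v_recoil = m_p * v_p / m_gun = 0.036 * 1065 / 7 = 5.477 m/s

5.477 m/s


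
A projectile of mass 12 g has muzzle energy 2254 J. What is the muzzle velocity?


v = sqrt(2*E/m) = sqrt(2*2254/0.012) = 612.9 m/s

612.9 m/s


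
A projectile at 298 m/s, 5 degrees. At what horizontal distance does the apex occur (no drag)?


R = v0^2*sin(2*theta)/g = 298^2*sin(2*5°)/9.81 = 1571.93 m
apex_dist = R/2 = 1571.93/2 = 786 m

786 m


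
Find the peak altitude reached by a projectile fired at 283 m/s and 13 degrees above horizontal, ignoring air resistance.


H = (v0*sin(theta))^2 / (2g) = (283*sin(13°))^2 / (2*9.81) = 206.6 m

206.6 m


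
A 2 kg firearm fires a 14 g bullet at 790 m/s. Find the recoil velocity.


v_recoil = m_p * v_p / m_gun = 0.014 * 790 / 2 = 5.53 m/s

5.53 m/s


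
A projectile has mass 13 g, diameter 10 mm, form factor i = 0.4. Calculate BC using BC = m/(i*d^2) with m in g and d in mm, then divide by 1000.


BC = m/(i*d^2*1000) = 13/(0.4 * 10^2 * 1000) = 0.000325

0.000325


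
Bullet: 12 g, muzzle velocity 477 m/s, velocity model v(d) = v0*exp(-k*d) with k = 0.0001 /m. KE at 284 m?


v = v0*exp(-k*d) = 477*exp(-0.0001*284) = 463.644 m/s
E = 0.5*m*v^2 = 0.5*0.012*463.644^2 = 1290 J

1290 J


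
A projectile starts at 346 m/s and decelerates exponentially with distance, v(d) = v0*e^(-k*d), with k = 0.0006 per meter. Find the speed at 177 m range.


v = v0*exp(-k*d) = 346*exp(-0.0006*177) = 311.1 m/s

311.1 m/s


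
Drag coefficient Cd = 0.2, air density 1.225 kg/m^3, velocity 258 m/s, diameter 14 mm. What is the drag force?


A = pi*(d/2)^2 = pi*(14/2000)^2 = 1.53938e-04 m^2
Fd = 0.5*Cd*rho*A*v^2 = 0.5*0.2*1.225*1.53938e-04*258^2 = 1.255 N

1.255 N


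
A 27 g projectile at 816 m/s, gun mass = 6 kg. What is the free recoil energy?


v_r = m_p*v_p/m_gun = 0.027*816/6 = 3.672 m/s, E_r = 0.5*m_gun*v_r^2 = 0.5*6*3.672^2 = 40.45 J

40.45 J


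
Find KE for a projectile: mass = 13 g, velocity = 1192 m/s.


E = 0.5*m*v^2 = 0.5*0.013*1192^2 = 9236 J

9236 J


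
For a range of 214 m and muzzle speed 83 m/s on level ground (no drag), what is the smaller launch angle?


sin(2*theta) = R*g/v0^2 = 214*9.81/83^2 = 0.304738, theta = arcsin(0.304738)/2 = 8.871°

8.871 degrees


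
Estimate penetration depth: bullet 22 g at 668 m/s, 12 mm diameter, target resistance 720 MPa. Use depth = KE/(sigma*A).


A = pi*(d/2)^2 = pi*(12/2)^2 = 113.097 mm^2
E = 0.5*m*v^2 = 0.5*0.022*668^2 = 4908.46 J
depth = E/(sigma*A) = 4908.46 J / (720 MPa * 113.097 mm^2) = 4908.46/(720 * 113.097) m = 0.0602783 m ≈ 60.28 mm

60.28 mm


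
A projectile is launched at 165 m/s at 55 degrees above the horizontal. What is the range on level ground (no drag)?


R = v0^2 * sin(2*theta) / g = 165^2 * sin(2*55°) / 9.81 = 2608 m

2608 m


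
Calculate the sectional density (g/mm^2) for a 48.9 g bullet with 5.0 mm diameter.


SD = m/d^2 = 48.9/5.0^2 = 1.956 g/mm^2

1.956 g/mm^2


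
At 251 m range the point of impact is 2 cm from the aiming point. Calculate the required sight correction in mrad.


1 mrad subtends 1 cm per 10 m of range, so adj = error_cm / (dist_m / 10) = 2 / (251/10) = 0.07968 mrad

0.07968 mrad


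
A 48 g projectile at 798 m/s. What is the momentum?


p = m*v = 0.048*798 = 38.3 kg·m/s

38.3 kg·m/s


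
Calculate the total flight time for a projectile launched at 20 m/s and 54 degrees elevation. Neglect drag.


T = 2*v0*sin(theta)/g = 2*20*sin(54°)/9.81 = 3.299 s

3.299 s


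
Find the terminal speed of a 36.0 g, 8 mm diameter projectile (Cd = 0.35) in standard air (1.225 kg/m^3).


A = pi*(d/2)^2 = pi*(8/2000)^2 = 5.02655e-05 m^2
vt = sqrt(2mg/(Cd*rho*A)) = sqrt(2*0.036*9.81/(0.35 * 1.225 * 5.02655e-05)) = 181 m/s

181 m/s


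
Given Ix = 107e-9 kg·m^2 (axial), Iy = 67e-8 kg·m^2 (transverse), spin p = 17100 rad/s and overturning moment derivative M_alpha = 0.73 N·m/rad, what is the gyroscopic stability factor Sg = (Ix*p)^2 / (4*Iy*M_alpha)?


Sg = Ix^2 * p^2 / (4 * Iy * M_alpha) = (107e-9)^2 * 17100^2 / (4 * 67e-8 * 0.73) = 1.711

1.711


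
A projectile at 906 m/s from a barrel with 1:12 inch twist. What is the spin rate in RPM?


twist_m = 12*0.0254 = 0.3048 m
spin = v/twist = 906/0.3048 = 2972.441 rev/s
RPM = spin*60 = 2972.441*60 ≈ 178346 RPM

178346 RPM


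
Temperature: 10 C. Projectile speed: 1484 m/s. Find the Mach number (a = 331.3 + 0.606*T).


a = 331.3 + 0.606*(10) = 337.36 m/s
M = v/a = 1484/337.36 = 4.399

4.399


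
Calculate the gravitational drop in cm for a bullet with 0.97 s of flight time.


drop = 0.5*g*t^2 = 0.5*9.81*0.97^2 = 4.61511 m ≈ 461.5 cm

461.5 cm


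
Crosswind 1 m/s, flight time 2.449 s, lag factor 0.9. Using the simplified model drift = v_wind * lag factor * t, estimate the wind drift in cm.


drift = v_wind * lag * t = 1 * 0.9 * 2.449 = 2.2041 m ≈ 220.4 cm

220.4 cm


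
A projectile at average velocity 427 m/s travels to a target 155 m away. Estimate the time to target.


t = d/v = 155/427 = 0.363 s

0.363 s


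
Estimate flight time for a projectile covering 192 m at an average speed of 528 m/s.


t = d/v = 192/528 = 0.3636 s

0.3636 s


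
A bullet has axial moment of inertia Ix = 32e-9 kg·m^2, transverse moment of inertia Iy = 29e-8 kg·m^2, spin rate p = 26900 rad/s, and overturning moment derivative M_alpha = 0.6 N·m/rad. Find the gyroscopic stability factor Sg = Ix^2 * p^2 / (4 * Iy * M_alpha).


Sg = Ix^2 * p^2 / (4 * Iy * M_alpha) = (32e-9)^2 * 26900^2 / (4 * 29e-8 * 0.6) = 1.065

1.065


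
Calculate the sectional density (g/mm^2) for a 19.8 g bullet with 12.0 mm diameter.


SD = m/d^2 = 19.8/12.0^2 = 0.1375 g/mm^2

0.1375 g/mm^2


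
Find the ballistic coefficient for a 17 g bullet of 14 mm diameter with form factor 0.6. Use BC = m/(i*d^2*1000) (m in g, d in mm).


BC = m/(i*d^2*1000) = 17/(0.6 * 14^2 * 1000) = 0.0001446

0.0001446


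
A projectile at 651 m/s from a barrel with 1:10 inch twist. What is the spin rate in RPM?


twist_m = 10*0.0254 = 0.254 m
spin = v/twist = 651/0.254 = 2562.992 rev/s
RPM = spin*60 = 2562.992*60 ≈ 153780 RPM

153780 RPM


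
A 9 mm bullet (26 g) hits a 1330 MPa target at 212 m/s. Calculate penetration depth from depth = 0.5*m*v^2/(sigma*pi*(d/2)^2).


A = pi*(d/2)^2 = pi*(9/2)^2 = 63.6173 mm^2
E = 0.5*m*v^2 = 0.5*0.026*212^2 = 584.272 J
depth = E/(sigma*A) = 584.272 J / (1330 MPa * 63.6173 mm^2) = 584.272/(1330 * 63.6173) m = 0.0069054 m ≈ 6.905 mm

6.905 mm


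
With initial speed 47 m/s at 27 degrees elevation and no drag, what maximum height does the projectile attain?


H = (v0*sin(theta))^2 / (2g) = (47*sin(27°))^2 / (2*9.81) = 23.21 m

23.21 m


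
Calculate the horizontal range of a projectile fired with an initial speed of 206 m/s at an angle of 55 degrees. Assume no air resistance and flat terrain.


R = v0^2 * sin(2*theta) / g = 206^2 * sin(2*55°) / 9.81 = 4065 m

4065 m


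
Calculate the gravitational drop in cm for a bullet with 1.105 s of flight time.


drop = 0.5*g*t^2 = 0.5*9.81*1.105^2 = 5.98913 m ≈ 598.9 cm

598.9 cm


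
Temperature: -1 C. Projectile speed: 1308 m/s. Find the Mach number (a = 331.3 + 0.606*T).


a = 331.3 + 0.606*(-1) = 330.694 m/s
M = v/a = 1308/330.694 = 3.955

3.955


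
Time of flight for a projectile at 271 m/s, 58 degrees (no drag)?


T = 2*v0*sin(theta)/g = 2*271*sin(58°)/9.81 = 46.85 s

46.85 s


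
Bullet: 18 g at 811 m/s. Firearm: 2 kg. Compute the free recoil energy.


v_r = m_p*v_p/m_gun = 0.018*811/2 = 7.299 m/s, E_r = 0.5*m_gun*v_r^2 = 0.5*2*7.299^2 = 53.28 J

53.28 J


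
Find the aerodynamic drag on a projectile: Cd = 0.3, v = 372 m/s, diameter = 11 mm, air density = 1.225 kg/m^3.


A = pi*(d/2)^2 = pi*(11/2000)^2 = 9.50332e-05 m^2
Fd = 0.5*Cd*rho*A*v^2 = 0.5*0.3*1.225*9.50332e-05*372^2 = 2.417 N

2.417 N


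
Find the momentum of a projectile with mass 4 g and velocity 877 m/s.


p = m*v = 0.004*877 = 3.508 kg·m/s

3.508 kg·m/s


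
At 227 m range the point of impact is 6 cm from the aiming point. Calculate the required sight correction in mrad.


1 mrad subtends 1 cm per 10 m of range, so adj = error_cm / (dist_m / 10) = 6 / (227/10) = 0.2643 mrad

0.2643 mrad


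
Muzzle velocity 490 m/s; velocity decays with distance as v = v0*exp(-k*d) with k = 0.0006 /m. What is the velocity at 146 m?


v = v0*exp(-k*d) = 490*exp(-0.0006*146) = 448.9 m/s

448.9 m/s


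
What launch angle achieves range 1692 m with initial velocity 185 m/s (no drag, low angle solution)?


sin(2*theta) = R*g/v0^2 = 1692*9.81/185^2 = 0.484982, theta = arcsin(0.484982)/2 = 14.51°

14.51 degrees


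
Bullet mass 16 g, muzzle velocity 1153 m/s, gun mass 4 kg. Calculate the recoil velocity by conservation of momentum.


v_recoil = m_p * v_p / m_gun = 0.016 * 1153 / 4 = 4.612 m/s

4.612 m/s


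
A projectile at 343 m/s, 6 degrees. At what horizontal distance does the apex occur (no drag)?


R = v0^2*sin(2*theta)/g = 343^2*sin(2*6°)/9.81 = 2493.44 m
apex_dist = R/2 = 2493.44/2 = 1247 m

1247 m


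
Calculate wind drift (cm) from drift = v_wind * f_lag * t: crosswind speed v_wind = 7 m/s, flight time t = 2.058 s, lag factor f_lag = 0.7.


drift = v_wind * lag * t = 7 * 0.7 * 2.058 = 10.0842 m ≈ 1008 cm

1008 cm


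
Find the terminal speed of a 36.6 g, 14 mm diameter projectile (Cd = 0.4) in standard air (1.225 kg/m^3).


A = pi*(d/2)^2 = pi*(14/2000)^2 = 1.53938e-04 m^2
vt = sqrt(2mg/(Cd*rho*A)) = sqrt(2*0.0366*9.81/(0.4 * 1.225 * 1.53938e-04)) = 97.57 m/s

97.57 m/s


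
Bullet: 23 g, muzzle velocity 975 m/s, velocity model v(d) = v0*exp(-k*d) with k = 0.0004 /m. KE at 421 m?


v = v0*exp(-k*d) = 975*exp(-0.0004*421) = 823.89 m/s
E = 0.5*m*v^2 = 0.5*0.023*823.89^2 = 7806 J

7806 J


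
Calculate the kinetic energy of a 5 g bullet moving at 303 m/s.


E = 0.5*m*v^2 = 0.5*0.005*303^2 = 229.5 J

229.5 J


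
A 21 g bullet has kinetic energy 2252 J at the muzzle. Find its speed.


v = sqrt(2*E/m) = sqrt(2*2252/0.021) = 463.1 m/s

463.1 m/s


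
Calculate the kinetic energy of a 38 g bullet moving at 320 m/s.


E = 0.5*m*v^2 = 0.5*0.038*320^2 = 1946 J

1946 J


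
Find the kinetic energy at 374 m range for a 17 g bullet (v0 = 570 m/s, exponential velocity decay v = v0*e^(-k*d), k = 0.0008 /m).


v = v0*exp(-k*d) = 570*exp(-0.0008*374) = 422.604 m/s
E = 0.5*m*v^2 = 0.5*0.017*422.604^2 = 1518 J

1518 J


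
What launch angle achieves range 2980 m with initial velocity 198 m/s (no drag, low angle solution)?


sin(2*theta) = R*g/v0^2 = 2980*9.81/198^2 = 0.745684, theta = arcsin(0.745684)/2 = 24.11°

24.11 degrees


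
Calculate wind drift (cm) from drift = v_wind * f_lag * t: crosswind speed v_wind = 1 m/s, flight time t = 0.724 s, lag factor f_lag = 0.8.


drift = v_wind * lag * t = 1 * 0.8 * 0.724 = 0.5792 m ≈ 57.92 cm

57.92 cm


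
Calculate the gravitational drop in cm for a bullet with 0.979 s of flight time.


drop = 0.5*g*t^2 = 0.5*9.81*0.979^2 = 4.70115 m ≈ 470.1 cm

470.1 cm


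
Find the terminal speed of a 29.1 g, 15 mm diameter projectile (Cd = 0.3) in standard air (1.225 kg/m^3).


A = pi*(d/2)^2 = pi*(15/2000)^2 = 1.76715e-04 m^2
vt = sqrt(2mg/(Cd*rho*A)) = sqrt(2*0.0291*9.81/(0.3 * 1.225 * 1.76715e-04)) = 93.76 m/s

93.76 m/s


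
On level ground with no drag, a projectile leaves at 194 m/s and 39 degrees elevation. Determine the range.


R = v0^2 * sin(2*theta) / g = 194^2 * sin(2*39°) / 9.81 = 3753 m

3753 m


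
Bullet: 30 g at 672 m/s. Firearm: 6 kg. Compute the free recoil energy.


v_r = m_p*v_p/m_gun = 0.03*672/6 = 3.36 m/s, E_r = 0.5*m_gun*v_r^2 = 0.5*6*3.36^2 = 33.87 J

33.87 J


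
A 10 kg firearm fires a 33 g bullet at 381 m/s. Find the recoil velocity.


v_recoil = m_p * v_p / m_gun = 0.033 * 381 / 10 = 1.257 m/s

1.257 m/s


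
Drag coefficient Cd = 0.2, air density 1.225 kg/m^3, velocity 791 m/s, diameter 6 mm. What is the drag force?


A = pi*(d/2)^2 = pi*(6/2000)^2 = 2.82743e-05 m^2
Fd = 0.5*Cd*rho*A*v^2 = 0.5*0.2*1.225*2.82743e-05*791^2 = 2.167 N

2.167 N


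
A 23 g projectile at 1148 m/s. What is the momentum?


p = m*v = 0.023*1148 = 26.4 kg·m/s

26.4 kg·m/s


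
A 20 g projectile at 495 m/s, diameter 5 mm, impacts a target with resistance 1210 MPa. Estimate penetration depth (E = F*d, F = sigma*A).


A = pi*(d/2)^2 = pi*(5/2)^2 = 19.635 mm^2
E = 0.5*m*v^2 = 0.5*0.02*495^2 = 2450.25 J
depth = E/(sigma*A) = 2450.25 J / (1210 MPa * 19.635 mm^2) = 2450.25/(1210 * 19.635) m = 0.103132 m ≈ 103.1 mm

103.1 mm


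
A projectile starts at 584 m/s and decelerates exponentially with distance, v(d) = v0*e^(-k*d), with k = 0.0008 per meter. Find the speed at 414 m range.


v = v0*exp(-k*d) = 584*exp(-0.0008*414) = 419.3 m/s

419.3 m/s


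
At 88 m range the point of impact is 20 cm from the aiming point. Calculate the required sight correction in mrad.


1 mrad subtends 1 cm per 10 m of range, so adj = error_cm / (dist_m / 10) = 20 / (88/10) = 2.273 mrad

2.273 mrad


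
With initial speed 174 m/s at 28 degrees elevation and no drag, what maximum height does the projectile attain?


H = (v0*sin(theta))^2 / (2g) = (174*sin(28°))^2 / (2*9.81) = 340.1 m

340.1 m


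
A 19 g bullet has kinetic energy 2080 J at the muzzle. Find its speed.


v = sqrt(2*E/m) = sqrt(2*2080/0.019) = 467.9 m/s

467.9 m/s


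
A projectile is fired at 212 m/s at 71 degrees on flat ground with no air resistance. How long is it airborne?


T = 2*v0*sin(theta)/g = 2*212*sin(71°)/9.81 = 40.87 s

40.87 s


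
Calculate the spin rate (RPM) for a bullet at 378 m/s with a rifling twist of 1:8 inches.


twist_m = 8*0.0254 = 0.2032 m
spin = v/twist = 378/0.2032 = 1860.236 rev/s
RPM = spin*60 = 1860.236*60 ≈ 111614 RPM

111614 RPM


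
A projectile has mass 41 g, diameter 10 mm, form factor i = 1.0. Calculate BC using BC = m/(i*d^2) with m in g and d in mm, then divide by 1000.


BC = m/(i*d^2*1000) = 41/(1.0 * 10^2 * 1000) = 0.00041

0.00041


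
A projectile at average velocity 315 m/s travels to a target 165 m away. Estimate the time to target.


t = d/v = 165/315 = 0.5238 s

0.5238 s


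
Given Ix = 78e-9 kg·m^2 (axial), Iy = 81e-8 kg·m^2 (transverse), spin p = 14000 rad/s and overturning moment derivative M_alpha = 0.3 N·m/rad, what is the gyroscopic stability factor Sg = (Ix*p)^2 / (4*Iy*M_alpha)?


Sg = Ix^2 * p^2 / (4 * Iy * M_alpha) = (78e-9)^2 * 14000^2 / (4 * 81e-8 * 0.3) = 1.227

1.227


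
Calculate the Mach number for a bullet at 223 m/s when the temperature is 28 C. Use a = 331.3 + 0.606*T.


a = 331.3 + 0.606*(28) = 348.268 m/s
M = v/a = 223/348.268 = 0.6403

0.6403


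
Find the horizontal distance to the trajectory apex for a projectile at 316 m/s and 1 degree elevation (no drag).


R = v0^2*sin(2*theta)/g = 316^2*sin(2*1°)/9.81 = 355.242 m
apex_dist = R/2 = 355.242/2 = 177.6 m

177.6 m


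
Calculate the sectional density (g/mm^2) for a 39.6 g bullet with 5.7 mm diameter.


SD = m/d^2 = 39.6/5.7^2 = 1.219 g/mm^2

1.219 g/mm^2


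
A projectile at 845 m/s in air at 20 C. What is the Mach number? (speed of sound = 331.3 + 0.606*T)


a = 331.3 + 0.606*(20) = 343.42 m/s
M = v/a = 845/343.42 = 2.461

2.461


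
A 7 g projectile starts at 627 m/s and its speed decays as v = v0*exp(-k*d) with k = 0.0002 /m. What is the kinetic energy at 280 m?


v = v0*exp(-k*d) = 627*exp(-0.0002*280) = 592.853 m/s
E = 0.5*m*v^2 = 0.5*0.007*592.853^2 = 1230 J

1230 J


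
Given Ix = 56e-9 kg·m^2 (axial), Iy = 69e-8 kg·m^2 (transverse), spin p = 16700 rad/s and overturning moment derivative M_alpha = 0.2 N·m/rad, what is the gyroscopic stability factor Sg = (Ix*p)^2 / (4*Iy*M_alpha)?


Sg = Ix^2 * p^2 / (4 * Iy * M_alpha) = (56e-9)^2 * 16700^2 / (4 * 69e-8 * 0.2) = 1.584

1.584


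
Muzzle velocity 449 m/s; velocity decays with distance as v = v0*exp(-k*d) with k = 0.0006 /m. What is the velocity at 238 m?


v = v0*exp(-k*d) = 449*exp(-0.0006*238) = 389.3 m/s

389.3 m/s


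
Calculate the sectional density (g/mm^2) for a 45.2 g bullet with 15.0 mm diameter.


SD = m/d^2 = 45.2/15.0^2 = 0.2009 g/mm^2

0.2009 g/mm^2


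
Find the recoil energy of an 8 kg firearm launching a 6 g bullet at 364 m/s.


v_r = m_p*v_p/m_gun = 0.006*364/8 = 0.273 m/s, E_r = 0.5*m_gun*v_r^2 = 0.5*8*0.273^2 = 0.2981 J

0.2981 J


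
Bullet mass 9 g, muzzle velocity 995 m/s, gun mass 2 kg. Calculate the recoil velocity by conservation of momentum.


v_recoil = m_p * v_p / m_gun = 0.009 * 995 / 2 = 4.478 m/s

4.478 m/s


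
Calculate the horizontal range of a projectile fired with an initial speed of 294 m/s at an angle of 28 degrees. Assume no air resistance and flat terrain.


R = v0^2 * sin(2*theta) / g = 294^2 * sin(2*28°) / 9.81 = 7305 m

7305 m


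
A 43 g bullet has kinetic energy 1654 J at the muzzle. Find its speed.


v = sqrt(2*E/m) = sqrt(2*1654/0.043) = 277.4 m/s

277.4 m/s


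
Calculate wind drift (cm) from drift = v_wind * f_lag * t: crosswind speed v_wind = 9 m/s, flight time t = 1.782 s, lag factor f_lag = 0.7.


drift = v_wind * lag * t = 9 * 0.7 * 1.782 = 11.2266 m ≈ 1123 cm

1123 cm


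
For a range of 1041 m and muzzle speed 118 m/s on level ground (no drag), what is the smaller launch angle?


sin(2*theta) = R*g/v0^2 = 1041*9.81/118^2 = 0.733425, theta = arcsin(0.733425)/2 = 23.59°

23.59 degrees


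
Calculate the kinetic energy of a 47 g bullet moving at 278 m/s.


E = 0.5*m*v^2 = 0.5*0.047*278^2 = 1816 J

1816 J


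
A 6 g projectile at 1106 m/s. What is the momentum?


p = m*v = 0.006*1106 = 6.636 kg·m/s

6.636 kg·m/s


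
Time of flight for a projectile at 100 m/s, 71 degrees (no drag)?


T = 2*v0*sin(theta)/g = 2*100*sin(71°)/9.81 = 19.28 s

19.28 s


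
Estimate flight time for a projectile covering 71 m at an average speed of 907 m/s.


t = d/v = 71/907 = 0.07828 s

0.07828 s


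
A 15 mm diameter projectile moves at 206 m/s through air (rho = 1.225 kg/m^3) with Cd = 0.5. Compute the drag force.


A = pi*(d/2)^2 = pi*(15/2000)^2 = 1.76715e-04 m^2
Fd = 0.5*Cd*rho*A*v^2 = 0.5*0.5*1.225*1.76715e-04*206^2 = 2.297 N

2.297 N


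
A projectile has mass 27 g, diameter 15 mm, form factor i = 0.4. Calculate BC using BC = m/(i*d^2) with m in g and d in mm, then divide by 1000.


BC = m/(i*d^2*1000) = 27/(0.4 * 15^2 * 1000) = 0.0003

0.0003


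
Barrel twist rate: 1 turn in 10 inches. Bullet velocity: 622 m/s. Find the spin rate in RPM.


twist_m = 10*0.0254 = 0.254 m
spin = v/twist = 622/0.254 = 2448.819 rev/s
RPM = spin*60 = 2448.819*60 ≈ 146929 RPM

146929 RPM


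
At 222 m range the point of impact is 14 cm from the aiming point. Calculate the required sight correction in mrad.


1 mrad subtends 1 cm per 10 m of range, so adj = error_cm / (dist_m / 10) = 14 / (222/10) = 0.6306 mrad

0.6306 mrad


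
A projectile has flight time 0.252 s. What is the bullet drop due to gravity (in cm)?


drop = 0.5*g*t^2 = 0.5*9.81*0.252^2 = 0.311487 m ≈ 31.15 cm

31.15 cm


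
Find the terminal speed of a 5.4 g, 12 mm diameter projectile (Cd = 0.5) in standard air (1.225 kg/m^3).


A = pi*(d/2)^2 = pi*(12/2000)^2 = 1.13097e-04 m^2
vt = sqrt(2mg/(Cd*rho*A)) = sqrt(2*0.0054*9.81/(0.5 * 1.225 * 1.13097e-04)) = 39.11 m/s

39.11 m/s


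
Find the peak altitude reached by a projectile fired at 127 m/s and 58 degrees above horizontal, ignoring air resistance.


H = (v0*sin(theta))^2 / (2g) = (127*sin(58°))^2 / (2*9.81) = 591.2 m

591.2 m


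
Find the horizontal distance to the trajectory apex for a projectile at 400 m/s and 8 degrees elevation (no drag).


R = v0^2*sin(2*theta)/g = 400^2*sin(2*8°)/9.81 = 4495.61 m
apex_dist = R/2 = 4495.61/2 = 2248 m

2248 m


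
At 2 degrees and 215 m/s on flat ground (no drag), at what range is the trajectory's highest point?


R = v0^2*sin(2*theta)/g = 215^2*sin(2*2°)/9.81 = 328.694 m
apex_dist = R/2 = 328.694/2 = 164.3 m

164.3 m


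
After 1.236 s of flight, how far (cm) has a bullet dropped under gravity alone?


drop = 0.5*g*t^2 = 0.5*9.81*1.236^2 = 7.49335 m ≈ 749.3 cm

749.3 cm


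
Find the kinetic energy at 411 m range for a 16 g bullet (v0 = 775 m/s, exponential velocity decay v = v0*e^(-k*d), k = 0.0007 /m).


v = v0*exp(-k*d) = 775*exp(-0.0007*411) = 581.24 m/s
E = 0.5*m*v^2 = 0.5*0.016*581.24^2 = 2703 J

2703 J


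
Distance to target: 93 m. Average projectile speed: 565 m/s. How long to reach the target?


t = d/v = 93/565 = 0.1646 s

0.1646 s


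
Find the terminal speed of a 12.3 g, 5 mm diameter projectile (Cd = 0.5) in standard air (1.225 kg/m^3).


A = pi*(d/2)^2 = pi*(5/2000)^2 = 1.96350e-05 m^2
vt = sqrt(2mg/(Cd*rho*A)) = sqrt(2*0.0123*9.81/(0.5 * 1.225 * 1.96350e-05)) = 141.7 m/s

141.7 m/s


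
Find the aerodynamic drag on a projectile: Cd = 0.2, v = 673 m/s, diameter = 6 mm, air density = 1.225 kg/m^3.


A = pi*(d/2)^2 = pi*(6/2000)^2 = 2.82743e-05 m^2
Fd = 0.5*Cd*rho*A*v^2 = 0.5*0.2*1.225*2.82743e-05*673^2 = 1.569 N

1.569 N


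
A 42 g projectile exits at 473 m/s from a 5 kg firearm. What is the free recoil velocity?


v_recoil = m_p * v_p / m_gun = 0.042 * 473 / 5 = 3.973 m/s

3.973 m/s


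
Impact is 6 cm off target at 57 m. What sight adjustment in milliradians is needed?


1 mrad subtends 1 cm per 10 m of range, so adj = error_cm / (dist_m / 10) = 6 / (57/10) = 1.053 mrad

1.053 mrad


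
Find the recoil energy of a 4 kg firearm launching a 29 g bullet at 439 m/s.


v_r = m_p*v_p/m_gun = 0.029*439/4 = 3.18275 m/s, E_r = 0.5*m_gun*v_r^2 = 0.5*4*3.18275^2 = 20.26 J

20.26 J


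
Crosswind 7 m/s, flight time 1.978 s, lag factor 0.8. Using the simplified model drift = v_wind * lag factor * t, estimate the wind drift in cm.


drift = v_wind * lag * t = 7 * 0.8 * 1.978 = 11.0768 m ≈ 1108 cm

1108 cm


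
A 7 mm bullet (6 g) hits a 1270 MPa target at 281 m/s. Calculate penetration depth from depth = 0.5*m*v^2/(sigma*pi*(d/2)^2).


A = pi*(d/2)^2 = pi*(7/2)^2 = 38.4845 mm^2
E = 0.5*m*v^2 = 0.5*0.006*281^2 = 236.883 J
depth = E/(sigma*A) = 236.883 J / (1270 MPa * 38.4845 mm^2) = 236.883/(1270 * 38.4845) m = 0.00484668 m ≈ 4.847 mm

4.847 mm


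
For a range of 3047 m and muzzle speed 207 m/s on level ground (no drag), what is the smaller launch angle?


sin(2*theta) = R*g/v0^2 = 3047*9.81/207^2 = 0.697591, theta = arcsin(0.697591)/2 = 22.12°

22.12 degrees


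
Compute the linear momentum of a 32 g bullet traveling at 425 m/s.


p = m*v = 0.032*425 = 13.6 kg·m/s

13.6 kg·m/s


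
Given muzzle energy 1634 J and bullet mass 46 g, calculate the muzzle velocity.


v = sqrt(2*E/m) = sqrt(2*1634/0.046) = 266.5 m/s

266.5 m/s


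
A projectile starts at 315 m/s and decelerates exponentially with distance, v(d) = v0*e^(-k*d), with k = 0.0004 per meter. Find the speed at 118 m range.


v = v0*exp(-k*d) = 315*exp(-0.0004*118) = 300.5 m/s

300.5 m/s


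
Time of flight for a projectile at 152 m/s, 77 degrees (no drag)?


T = 2*v0*sin(theta)/g = 2*152*sin(77°)/9.81 = 30.19 s

30.19 s


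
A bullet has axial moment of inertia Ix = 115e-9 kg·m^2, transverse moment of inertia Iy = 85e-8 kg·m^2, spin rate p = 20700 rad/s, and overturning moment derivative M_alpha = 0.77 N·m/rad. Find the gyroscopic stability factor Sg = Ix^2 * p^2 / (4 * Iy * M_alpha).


Sg = Ix^2 * p^2 / (4 * Iy * M_alpha) = (115e-9)^2 * 20700^2 / (4 * 85e-8 * 0.77) = 2.165

2.165


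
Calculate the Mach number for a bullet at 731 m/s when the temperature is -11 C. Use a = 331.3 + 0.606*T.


a = 331.3 + 0.606*(-11) = 324.634 m/s
M = v/a = 731/324.634 = 2.252

2.252


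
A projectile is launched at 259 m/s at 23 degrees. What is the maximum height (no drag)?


H = (v0*sin(theta))^2 / (2g) = (259*sin(23°))^2 / (2*9.81) = 522 m

522 m


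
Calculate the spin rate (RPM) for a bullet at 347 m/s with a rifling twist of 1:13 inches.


twist_m = 13*0.0254 = 0.3302 m
spin = v/twist = 347/0.3302 = 1050.878 rev/s
RPM = spin*60 = 1050.878*60 ≈ 63053 RPM

63053 RPM


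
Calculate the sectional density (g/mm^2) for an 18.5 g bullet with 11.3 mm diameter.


SD = m/d^2 = 18.5/11.3^2 = 0.1449 g/mm^2

0.1449 g/mm^2


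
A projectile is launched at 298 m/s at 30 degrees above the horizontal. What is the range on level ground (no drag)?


R = v0^2 * sin(2*theta) / g = 298^2 * sin(2*30°) / 9.81 = 7840 m

7840 m


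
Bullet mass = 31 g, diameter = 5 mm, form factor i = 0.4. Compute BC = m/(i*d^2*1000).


BC = m/(i*d^2*1000) = 31/(0.4 * 5^2 * 1000) = 0.0031

0.0031


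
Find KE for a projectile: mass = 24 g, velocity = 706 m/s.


E = 0.5*m*v^2 = 0.5*0.024*706^2 = 5981 J

5981 J


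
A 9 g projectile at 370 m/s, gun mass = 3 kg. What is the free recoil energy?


v_r = m_p*v_p/m_gun = 0.009*370/3 = 1.11 m/s, E_r = 0.5*m_gun*v_r^2 = 0.5*3*1.11^2 = 1.848 J

1.848 J


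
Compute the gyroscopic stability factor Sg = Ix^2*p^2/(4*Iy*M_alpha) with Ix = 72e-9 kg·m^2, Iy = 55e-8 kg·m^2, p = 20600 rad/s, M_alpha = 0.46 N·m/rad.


Sg = Ix^2 * p^2 / (4 * Iy * M_alpha) = (72e-9)^2 * 20600^2 / (4 * 55e-8 * 0.46) = 2.174

2.174


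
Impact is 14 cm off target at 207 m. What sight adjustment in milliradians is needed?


1 mrad subtends 1 cm per 10 m of range, so adj = error_cm / (dist_m / 10) = 14 / (207/10) = 0.6763 mrad

0.6763 mrad


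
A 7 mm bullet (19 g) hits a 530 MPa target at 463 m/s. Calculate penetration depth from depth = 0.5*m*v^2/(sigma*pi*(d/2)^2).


A = pi*(d/2)^2 = pi*(7/2)^2 = 38.4845 mm^2
E = 0.5*m*v^2 = 0.5*0.019*463^2 = 2036.51 J
depth = E/(sigma*A) = 2036.51 J / (530 MPa * 38.4845 mm^2) = 2036.51/(530 * 38.4845) m = 0.0998444 m ≈ 99.84 mm

99.84 mm


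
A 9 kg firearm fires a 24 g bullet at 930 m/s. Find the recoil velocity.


v_recoil = m_p * v_p / m_gun = 0.024 * 930 / 9 = 2.48 m/s

2.48 m/s


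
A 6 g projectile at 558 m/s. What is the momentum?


p = m*v = 0.006*558 = 3.348 kg·m/s

3.348 kg·m/s


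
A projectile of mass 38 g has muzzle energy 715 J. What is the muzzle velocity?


v = sqrt(2*E/m) = sqrt(2*715/0.038) = 194 m/s

194 m/s


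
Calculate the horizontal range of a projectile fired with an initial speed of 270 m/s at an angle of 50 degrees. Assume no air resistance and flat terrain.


R = v0^2 * sin(2*theta) / g = 270^2 * sin(2*50°) / 9.81 = 7318 m

7318 m


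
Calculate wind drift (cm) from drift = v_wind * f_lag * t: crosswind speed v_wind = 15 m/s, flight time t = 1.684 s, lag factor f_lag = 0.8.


drift = v_wind * lag * t = 15 * 0.8 * 1.684 = 20.208 m ≈ 2021 cm

2021 cm


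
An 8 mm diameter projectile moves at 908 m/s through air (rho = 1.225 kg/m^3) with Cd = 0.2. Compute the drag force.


A = pi*(d/2)^2 = pi*(8/2000)^2 = 5.02655e-05 m^2
Fd = 0.5*Cd*rho*A*v^2 = 0.5*0.2*1.225*5.02655e-05*908^2 = 5.077 N

5.077 N


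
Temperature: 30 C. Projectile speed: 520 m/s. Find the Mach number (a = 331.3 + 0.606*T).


a = 331.3 + 0.606*(30) = 349.48 m/s
M = v/a = 520/349.48 = 1.488

1.488


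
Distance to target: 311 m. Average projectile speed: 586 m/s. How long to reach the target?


t = d/v = 311/586 = 0.5307 s

0.5307 s


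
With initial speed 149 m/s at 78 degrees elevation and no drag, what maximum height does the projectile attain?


H = (v0*sin(theta))^2 / (2g) = (149*sin(78°))^2 / (2*9.81) = 1083 m

1083 m


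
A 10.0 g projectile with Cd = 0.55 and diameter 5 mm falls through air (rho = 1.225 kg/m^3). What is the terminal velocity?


A = pi*(d/2)^2 = pi*(5/2000)^2 = 1.96350e-05 m^2
vt = sqrt(2mg/(Cd*rho*A)) = sqrt(2*0.01*9.81/(0.55 * 1.225 * 1.96350e-05)) = 121.8 m/s

121.8 m/s


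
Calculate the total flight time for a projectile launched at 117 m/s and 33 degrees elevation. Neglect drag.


T = 2*v0*sin(theta)/g = 2*117*sin(33°)/9.81 = 12.99 s

12.99 s


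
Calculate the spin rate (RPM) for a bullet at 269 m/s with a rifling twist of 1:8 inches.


twist_m = 8*0.0254 = 0.2032 m
spin = v/twist = 269/0.2032 = 1323.819 rev/s
RPM = spin*60 = 1323.819*60 ≈ 79429 RPM

79429 RPM


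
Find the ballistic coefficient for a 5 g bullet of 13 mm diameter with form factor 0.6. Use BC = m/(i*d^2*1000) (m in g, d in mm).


BC = m/(i*d^2*1000) = 5/(0.6 * 13^2 * 1000) = 4.931e-05

4.931e-05


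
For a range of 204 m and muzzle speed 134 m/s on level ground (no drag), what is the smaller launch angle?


sin(2*theta) = R*g/v0^2 = 204*9.81/134^2 = 0.111452, theta = arcsin(0.111452)/2 = 3.2°

3.2 degrees


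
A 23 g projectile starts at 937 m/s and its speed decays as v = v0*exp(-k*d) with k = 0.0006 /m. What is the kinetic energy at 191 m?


v = v0*exp(-k*d) = 937*exp(-0.0006*191) = 835.544 m/s
E = 0.5*m*v^2 = 0.5*0.023*835.544^2 = 8029 J

8029 J


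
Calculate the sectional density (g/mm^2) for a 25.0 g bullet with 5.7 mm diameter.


SD = m/d^2 = 25.0/5.7^2 = 0.7695 g/mm^2

0.7695 g/mm^2


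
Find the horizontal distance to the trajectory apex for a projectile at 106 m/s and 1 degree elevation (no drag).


R = v0^2*sin(2*theta)/g = 106^2*sin(2*1°)/9.81 = 39.9726 m
apex_dist = R/2 = 39.9726/2 = 19.99 m

19.99 m


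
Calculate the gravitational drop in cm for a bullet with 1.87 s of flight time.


drop = 0.5*g*t^2 = 0.5*9.81*1.87^2 = 17.1523 m ≈ 1715 cm

1715 cm


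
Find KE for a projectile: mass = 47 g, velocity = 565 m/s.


E = 0.5*m*v^2 = 0.5*0.047*565^2 = 7502 J

7502 J


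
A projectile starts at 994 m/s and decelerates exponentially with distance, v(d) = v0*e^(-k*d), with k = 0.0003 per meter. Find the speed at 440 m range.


v = v0*exp(-k*d) = 994*exp(-0.0003*440) = 871.1 m/s

871.1 m/s


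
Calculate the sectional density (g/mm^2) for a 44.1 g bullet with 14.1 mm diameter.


SD = m/d^2 = 44.1/14.1^2 = 0.2218 g/mm^2

0.2218 g/mm^2


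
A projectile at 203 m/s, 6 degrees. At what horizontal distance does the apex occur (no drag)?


R = v0^2*sin(2*theta)/g = 203^2*sin(2*6°)/9.81 = 873.377 m
apex_dist = R/2 = 873.377/2 = 436.7 m

436.7 m


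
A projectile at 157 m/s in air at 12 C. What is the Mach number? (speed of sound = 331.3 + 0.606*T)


a = 331.3 + 0.606*(12) = 338.572 m/s
M = v/a = 157/338.572 = 0.4637

0.4637


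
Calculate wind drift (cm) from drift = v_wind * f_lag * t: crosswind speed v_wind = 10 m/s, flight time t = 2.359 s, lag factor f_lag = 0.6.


drift = v_wind * lag * t = 10 * 0.6 * 2.359 = 14.154 m ≈ 1415 cm

1415 cm


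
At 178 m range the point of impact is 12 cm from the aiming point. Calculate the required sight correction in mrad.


1 mrad subtends 1 cm per 10 m of range, so adj = error_cm / (dist_m / 10) = 12 / (178/10) = 0.6742 mrad

0.6742 mrad


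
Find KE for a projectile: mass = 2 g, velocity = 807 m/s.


E = 0.5*m*v^2 = 0.5*0.002*807^2 = 651.2 J

651.2 J


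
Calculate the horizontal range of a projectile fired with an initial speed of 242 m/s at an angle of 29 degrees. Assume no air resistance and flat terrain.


R = v0^2 * sin(2*theta) / g = 242^2 * sin(2*29°) / 9.81 = 5063 m

5063 m


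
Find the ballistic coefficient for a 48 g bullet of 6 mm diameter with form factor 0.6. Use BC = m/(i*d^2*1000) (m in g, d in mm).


BC = m/(i*d^2*1000) = 48/(0.6 * 6^2 * 1000) = 0.002222

0.002222


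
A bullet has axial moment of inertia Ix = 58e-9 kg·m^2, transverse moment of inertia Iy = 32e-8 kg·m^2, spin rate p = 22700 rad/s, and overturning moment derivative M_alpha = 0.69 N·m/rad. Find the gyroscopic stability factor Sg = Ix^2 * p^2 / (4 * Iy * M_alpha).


Sg = Ix^2 * p^2 / (4 * Iy * M_alpha) = (58e-9)^2 * 22700^2 / (4 * 32e-8 * 0.69) = 1.963

1.963


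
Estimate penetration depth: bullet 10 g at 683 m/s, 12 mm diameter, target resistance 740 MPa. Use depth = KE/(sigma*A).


A = pi*(d/2)^2 = pi*(12/2)^2 = 113.097 mm^2
E = 0.5*m*v^2 = 0.5*0.01*683^2 = 2332.45 J
depth = E/(sigma*A) = 2332.45 J / (740 MPa * 113.097 mm^2) = 2332.45/(740 * 113.097) m = 0.0278694 m ≈ 27.87 mm

27.87 mm


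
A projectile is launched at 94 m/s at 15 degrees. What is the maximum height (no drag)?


H = (v0*sin(theta))^2 / (2g) = (94*sin(15°))^2 / (2*9.81) = 30.17 m

30.17 m


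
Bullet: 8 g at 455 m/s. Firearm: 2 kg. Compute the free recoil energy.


v_r = m_p*v_p/m_gun = 0.008*455/2 = 1.82 m/s, E_r = 0.5*m_gun*v_r^2 = 0.5*2*1.82^2 = 3.312 J

3.312 J


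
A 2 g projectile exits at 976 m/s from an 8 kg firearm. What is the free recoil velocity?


v_recoil = m_p * v_p / m_gun = 0.002 * 976 / 8 = 0.244 m/s

0.244 m/s


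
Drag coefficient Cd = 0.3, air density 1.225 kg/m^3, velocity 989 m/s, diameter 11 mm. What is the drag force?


A = pi*(d/2)^2 = pi*(11/2000)^2 = 9.50332e-05 m^2
Fd = 0.5*Cd*rho*A*v^2 = 0.5*0.3*1.225*9.50332e-05*989^2 = 17.08 N

17.08 N


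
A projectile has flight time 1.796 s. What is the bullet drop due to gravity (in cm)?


drop = 0.5*g*t^2 = 0.5*9.81*1.796^2 = 15.8216 m ≈ 1582 cm

1582 cm


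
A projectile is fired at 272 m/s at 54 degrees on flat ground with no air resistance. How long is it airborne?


T = 2*v0*sin(theta)/g = 2*272*sin(54°)/9.81 = 44.86 s

44.86 s


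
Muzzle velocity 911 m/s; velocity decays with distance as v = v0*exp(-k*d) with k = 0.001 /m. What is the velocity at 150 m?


v = v0*exp(-k*d) = 911*exp(-0.001*150) = 784.1 m/s

784.1 m/s


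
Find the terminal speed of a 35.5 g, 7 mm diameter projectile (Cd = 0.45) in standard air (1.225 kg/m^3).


A = pi*(d/2)^2 = pi*(7/2000)^2 = 3.84845e-05 m^2
vt = sqrt(2mg/(Cd*rho*A)) = sqrt(2*0.0355*9.81/(0.45 * 1.225 * 3.84845e-05)) = 181.2 m/s

181.2 m/s


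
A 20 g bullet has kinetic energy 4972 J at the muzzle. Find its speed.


v = sqrt(2*E/m) = sqrt(2*4972/0.02) = 705.1 m/s

705.1 m/s


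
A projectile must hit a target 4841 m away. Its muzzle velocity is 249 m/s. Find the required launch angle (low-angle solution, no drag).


sin(2*theta) = R*g/v0^2 = 4841*9.81/249^2 = 0.765959, theta = arcsin(0.765959)/2 = 25°

25 degrees


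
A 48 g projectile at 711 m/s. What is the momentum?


p = m*v = 0.048*711 = 34.13 kg·m/s

34.13 kg·m/s


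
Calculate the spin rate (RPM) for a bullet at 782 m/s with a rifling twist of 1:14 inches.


twist_m = 14*0.0254 = 0.3556 m
spin = v/twist = 782/0.3556 = 2199.1 rev/s
RPM = spin*60 = 2199.1*60 ≈ 131946 RPM

131946 RPM


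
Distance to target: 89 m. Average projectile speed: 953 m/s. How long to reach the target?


t = d/v = 89/953 = 0.09339 s

0.09339 s


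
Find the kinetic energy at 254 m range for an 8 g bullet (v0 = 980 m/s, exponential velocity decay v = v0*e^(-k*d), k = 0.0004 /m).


v = v0*exp(-k*d) = 980*exp(-0.0004*254) = 885.323 m/s
E = 0.5*m*v^2 = 0.5*0.008*885.323^2 = 3135 J

3135 J


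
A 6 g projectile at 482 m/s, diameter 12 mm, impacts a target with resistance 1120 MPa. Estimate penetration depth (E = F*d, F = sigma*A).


A = pi*(d/2)^2 = pi*(12/2)^2 = 113.097 mm^2
E = 0.5*m*v^2 = 0.5*0.006*482^2 = 696.972 J
depth = E/(sigma*A) = 696.972 J / (1120 MPa * 113.097 mm^2) = 696.972/(1120 * 113.097) m = 0.00550231 m ≈ 5.502 mm

5.502 mm


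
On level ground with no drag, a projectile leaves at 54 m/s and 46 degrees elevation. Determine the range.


R = v0^2 * sin(2*theta) / g = 54^2 * sin(2*46°) / 9.81 = 297.1 m

297.1 m


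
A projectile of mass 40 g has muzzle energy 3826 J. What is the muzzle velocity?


v = sqrt(2*E/m) = sqrt(2*3826/0.04) = 437.4 m/s

437.4 m/s


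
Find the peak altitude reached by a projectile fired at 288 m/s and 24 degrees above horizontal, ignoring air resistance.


H = (v0*sin(theta))^2 / (2g) = (288*sin(24°))^2 / (2*9.81) = 699.4 m

699.4 m


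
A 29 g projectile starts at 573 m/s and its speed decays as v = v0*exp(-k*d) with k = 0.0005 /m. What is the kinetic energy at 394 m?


v = v0*exp(-k*d) = 573*exp(-0.0005*394) = 470.542 m/s
E = 0.5*m*v^2 = 0.5*0.029*470.542^2 = 3210 J

3210 J


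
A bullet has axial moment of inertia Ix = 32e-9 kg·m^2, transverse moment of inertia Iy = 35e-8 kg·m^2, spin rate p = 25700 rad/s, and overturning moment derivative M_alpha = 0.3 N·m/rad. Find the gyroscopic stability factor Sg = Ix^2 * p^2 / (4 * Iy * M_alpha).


Sg = Ix^2 * p^2 / (4 * Iy * M_alpha) = (32e-9)^2 * 25700^2 / (4 * 35e-8 * 0.3) = 1.61

1.61


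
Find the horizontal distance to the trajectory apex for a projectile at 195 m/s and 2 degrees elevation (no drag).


R = v0^2*sin(2*theta)/g = 195^2*sin(2*2°)/9.81 = 270.386 m
apex_dist = R/2 = 270.386/2 = 135.2 m

135.2 m


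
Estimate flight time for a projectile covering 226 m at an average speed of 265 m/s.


t = d/v = 226/265 = 0.8528 s

0.8528 s


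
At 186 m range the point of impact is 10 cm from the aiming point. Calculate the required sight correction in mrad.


1 mrad subtends 1 cm per 10 m of range, so adj = error_cm / (dist_m / 10) = 10 / (186/10) = 0.5376 mrad

0.5376 mrad


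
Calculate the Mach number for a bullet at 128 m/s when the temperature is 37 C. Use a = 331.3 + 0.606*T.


a = 331.3 + 0.606*(37) = 353.722 m/s
M = v/a = 128/353.722 = 0.3619

0.3619


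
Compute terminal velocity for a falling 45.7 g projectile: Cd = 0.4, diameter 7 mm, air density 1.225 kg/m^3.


A = pi*(d/2)^2 = pi*(7/2000)^2 = 3.84845e-05 m^2
vt = sqrt(2mg/(Cd*rho*A)) = sqrt(2*0.0457*9.81/(0.4 * 1.225 * 3.84845e-05)) = 218.1 m/s

218.1 m/s


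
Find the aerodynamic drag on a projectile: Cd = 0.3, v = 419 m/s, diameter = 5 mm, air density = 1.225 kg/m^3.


A = pi*(d/2)^2 = pi*(5/2000)^2 = 1.96350e-05 m^2
Fd = 0.5*Cd*rho*A*v^2 = 0.5*0.3*1.225*1.96350e-05*419^2 = 0.6334 N

0.6334 N


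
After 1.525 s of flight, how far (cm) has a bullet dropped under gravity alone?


drop = 0.5*g*t^2 = 0.5*9.81*1.525^2 = 11.4072 m ≈ 1141 cm

1141 cm


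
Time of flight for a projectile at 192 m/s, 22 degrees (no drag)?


T = 2*v0*sin(theta)/g = 2*192*sin(22°)/9.81 = 14.66 s

14.66 s


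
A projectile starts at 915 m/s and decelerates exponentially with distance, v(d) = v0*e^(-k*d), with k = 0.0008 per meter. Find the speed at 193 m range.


v = v0*exp(-k*d) = 915*exp(-0.0008*193) = 784.1 m/s

784.1 m/s


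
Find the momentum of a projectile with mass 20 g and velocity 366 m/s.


p = m*v = 0.02*366 = 7.32 kg·m/s

7.32 kg·m/s


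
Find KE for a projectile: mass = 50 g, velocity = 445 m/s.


E = 0.5*m*v^2 = 0.5*0.05*445^2 = 4951 J

4951 J


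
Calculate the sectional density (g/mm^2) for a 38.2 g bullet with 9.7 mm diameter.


SD = m/d^2 = 38.2/9.7^2 = 0.406 g/mm^2

0.406 g/mm^2


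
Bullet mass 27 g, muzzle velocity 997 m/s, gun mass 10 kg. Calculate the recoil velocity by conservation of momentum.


v_recoil = m_p * v_p / m_gun = 0.027 * 997 / 10 = 2.692 m/s

2.692 m/s


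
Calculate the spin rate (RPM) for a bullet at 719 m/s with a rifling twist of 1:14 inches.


twist_m = 14*0.0254 = 0.3556 m
spin = v/twist = 719/0.3556 = 2021.935 rev/s
RPM = spin*60 = 2021.935*60 ≈ 121316 RPM

121316 RPM


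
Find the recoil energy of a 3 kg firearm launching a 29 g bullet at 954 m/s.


v_r = m_p*v_p/m_gun = 0.029*954/3 = 9.222 m/s, E_r = 0.5*m_gun*v_r^2 = 0.5*3*9.222^2 = 127.6 J

127.6 J


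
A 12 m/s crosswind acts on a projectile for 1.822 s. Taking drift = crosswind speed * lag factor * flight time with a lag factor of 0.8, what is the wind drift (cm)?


drift = v_wind * lag * t = 12 * 0.8 * 1.822 = 17.4912 m ≈ 1749 cm

1749 cm
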